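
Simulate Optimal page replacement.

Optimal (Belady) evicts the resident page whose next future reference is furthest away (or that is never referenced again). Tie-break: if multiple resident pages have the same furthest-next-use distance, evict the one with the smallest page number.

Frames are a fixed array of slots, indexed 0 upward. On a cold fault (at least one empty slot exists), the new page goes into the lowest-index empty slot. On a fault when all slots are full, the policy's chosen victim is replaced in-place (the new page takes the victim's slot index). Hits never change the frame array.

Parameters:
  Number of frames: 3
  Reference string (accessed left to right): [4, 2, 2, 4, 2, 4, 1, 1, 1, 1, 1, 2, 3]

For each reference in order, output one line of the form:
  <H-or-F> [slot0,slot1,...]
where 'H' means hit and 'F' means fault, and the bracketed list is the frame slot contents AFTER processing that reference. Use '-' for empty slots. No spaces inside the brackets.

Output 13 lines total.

F [4,-,-]
F [4,2,-]
H [4,2,-]
H [4,2,-]
H [4,2,-]
H [4,2,-]
F [4,2,1]
H [4,2,1]
H [4,2,1]
H [4,2,1]
H [4,2,1]
H [4,2,1]
F [4,2,3]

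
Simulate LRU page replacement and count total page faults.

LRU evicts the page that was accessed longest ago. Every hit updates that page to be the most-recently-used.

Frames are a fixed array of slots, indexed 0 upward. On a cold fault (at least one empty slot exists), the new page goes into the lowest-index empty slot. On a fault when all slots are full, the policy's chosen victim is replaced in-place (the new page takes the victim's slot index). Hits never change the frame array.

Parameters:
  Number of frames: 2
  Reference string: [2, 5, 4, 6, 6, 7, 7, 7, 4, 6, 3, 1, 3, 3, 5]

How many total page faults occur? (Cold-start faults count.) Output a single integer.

Answer: 10

Derivation:
Step 0: ref 2 → FAULT, frames=[2,-]
Step 1: ref 5 → FAULT, frames=[2,5]
Step 2: ref 4 → FAULT (evict 2), frames=[4,5]
Step 3: ref 6 → FAULT (evict 5), frames=[4,6]
Step 4: ref 6 → HIT, frames=[4,6]
Step 5: ref 7 → FAULT (evict 4), frames=[7,6]
Step 6: ref 7 → HIT, frames=[7,6]
Step 7: ref 7 → HIT, frames=[7,6]
Step 8: ref 4 → FAULT (evict 6), frames=[7,4]
Step 9: ref 6 → FAULT (evict 7), frames=[6,4]
Step 10: ref 3 → FAULT (evict 4), frames=[6,3]
Step 11: ref 1 → FAULT (evict 6), frames=[1,3]
Step 12: ref 3 → HIT, frames=[1,3]
Step 13: ref 3 → HIT, frames=[1,3]
Step 14: ref 5 → FAULT (evict 1), frames=[5,3]
Total faults: 10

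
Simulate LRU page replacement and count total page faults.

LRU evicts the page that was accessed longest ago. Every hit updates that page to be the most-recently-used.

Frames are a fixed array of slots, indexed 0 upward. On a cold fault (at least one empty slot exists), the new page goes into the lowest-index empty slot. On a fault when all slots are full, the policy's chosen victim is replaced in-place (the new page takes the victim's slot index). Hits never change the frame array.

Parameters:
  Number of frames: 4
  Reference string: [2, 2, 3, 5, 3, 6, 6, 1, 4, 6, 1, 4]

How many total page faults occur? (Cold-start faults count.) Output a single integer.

Step 0: ref 2 → FAULT, frames=[2,-,-,-]
Step 1: ref 2 → HIT, frames=[2,-,-,-]
Step 2: ref 3 → FAULT, frames=[2,3,-,-]
Step 3: ref 5 → FAULT, frames=[2,3,5,-]
Step 4: ref 3 → HIT, frames=[2,3,5,-]
Step 5: ref 6 → FAULT, frames=[2,3,5,6]
Step 6: ref 6 → HIT, frames=[2,3,5,6]
Step 7: ref 1 → FAULT (evict 2), frames=[1,3,5,6]
Step 8: ref 4 → FAULT (evict 5), frames=[1,3,4,6]
Step 9: ref 6 → HIT, frames=[1,3,4,6]
Step 10: ref 1 → HIT, frames=[1,3,4,6]
Step 11: ref 4 → HIT, frames=[1,3,4,6]
Total faults: 6

Answer: 6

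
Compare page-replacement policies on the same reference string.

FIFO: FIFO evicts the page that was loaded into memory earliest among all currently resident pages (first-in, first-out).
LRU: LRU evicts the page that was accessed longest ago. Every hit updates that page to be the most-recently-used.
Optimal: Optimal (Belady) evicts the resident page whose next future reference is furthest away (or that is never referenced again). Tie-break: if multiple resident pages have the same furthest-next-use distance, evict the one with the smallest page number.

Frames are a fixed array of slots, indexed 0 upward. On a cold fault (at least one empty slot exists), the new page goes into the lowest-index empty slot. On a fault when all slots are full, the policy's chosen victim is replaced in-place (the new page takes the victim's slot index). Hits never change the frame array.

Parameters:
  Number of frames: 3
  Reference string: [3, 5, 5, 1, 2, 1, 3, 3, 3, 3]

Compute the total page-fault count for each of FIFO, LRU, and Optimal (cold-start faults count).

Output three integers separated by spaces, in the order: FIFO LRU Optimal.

--- FIFO ---
  step 0: ref 3 -> FAULT, frames=[3,-,-] (faults so far: 1)
  step 1: ref 5 -> FAULT, frames=[3,5,-] (faults so far: 2)
  step 2: ref 5 -> HIT, frames=[3,5,-] (faults so far: 2)
  step 3: ref 1 -> FAULT, frames=[3,5,1] (faults so far: 3)
  step 4: ref 2 -> FAULT, evict 3, frames=[2,5,1] (faults so far: 4)
  step 5: ref 1 -> HIT, frames=[2,5,1] (faults so far: 4)
  step 6: ref 3 -> FAULT, evict 5, frames=[2,3,1] (faults so far: 5)
  step 7: ref 3 -> HIT, frames=[2,3,1] (faults so far: 5)
  step 8: ref 3 -> HIT, frames=[2,3,1] (faults so far: 5)
  step 9: ref 3 -> HIT, frames=[2,3,1] (faults so far: 5)
  FIFO total faults: 5
--- LRU ---
  step 0: ref 3 -> FAULT, frames=[3,-,-] (faults so far: 1)
  step 1: ref 5 -> FAULT, frames=[3,5,-] (faults so far: 2)
  step 2: ref 5 -> HIT, frames=[3,5,-] (faults so far: 2)
  step 3: ref 1 -> FAULT, frames=[3,5,1] (faults so far: 3)
  step 4: ref 2 -> FAULT, evict 3, frames=[2,5,1] (faults so far: 4)
  step 5: ref 1 -> HIT, frames=[2,5,1] (faults so far: 4)
  step 6: ref 3 -> FAULT, evict 5, frames=[2,3,1] (faults so far: 5)
  step 7: ref 3 -> HIT, frames=[2,3,1] (faults so far: 5)
  step 8: ref 3 -> HIT, frames=[2,3,1] (faults so far: 5)
  step 9: ref 3 -> HIT, frames=[2,3,1] (faults so far: 5)
  LRU total faults: 5
--- Optimal ---
  step 0: ref 3 -> FAULT, frames=[3,-,-] (faults so far: 1)
  step 1: ref 5 -> FAULT, frames=[3,5,-] (faults so far: 2)
  step 2: ref 5 -> HIT, frames=[3,5,-] (faults so far: 2)
  step 3: ref 1 -> FAULT, frames=[3,5,1] (faults so far: 3)
  step 4: ref 2 -> FAULT, evict 5, frames=[3,2,1] (faults so far: 4)
  step 5: ref 1 -> HIT, frames=[3,2,1] (faults so far: 4)
  step 6: ref 3 -> HIT, frames=[3,2,1] (faults so far: 4)
  step 7: ref 3 -> HIT, frames=[3,2,1] (faults so far: 4)
  step 8: ref 3 -> HIT, frames=[3,2,1] (faults so far: 4)
  step 9: ref 3 -> HIT, frames=[3,2,1] (faults so far: 4)
  Optimal total faults: 4

Answer: 5 5 4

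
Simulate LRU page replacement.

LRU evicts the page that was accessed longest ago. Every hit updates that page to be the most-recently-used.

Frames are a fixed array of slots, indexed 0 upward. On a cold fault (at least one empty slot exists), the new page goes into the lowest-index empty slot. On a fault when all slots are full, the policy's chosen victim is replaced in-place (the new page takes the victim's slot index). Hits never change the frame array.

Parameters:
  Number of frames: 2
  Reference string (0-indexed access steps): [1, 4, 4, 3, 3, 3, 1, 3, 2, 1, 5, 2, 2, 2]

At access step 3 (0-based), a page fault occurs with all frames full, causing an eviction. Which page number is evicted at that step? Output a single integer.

Step 0: ref 1 -> FAULT, frames=[1,-]
Step 1: ref 4 -> FAULT, frames=[1,4]
Step 2: ref 4 -> HIT, frames=[1,4]
Step 3: ref 3 -> FAULT, evict 1, frames=[3,4]
At step 3: evicted page 1

Answer: 1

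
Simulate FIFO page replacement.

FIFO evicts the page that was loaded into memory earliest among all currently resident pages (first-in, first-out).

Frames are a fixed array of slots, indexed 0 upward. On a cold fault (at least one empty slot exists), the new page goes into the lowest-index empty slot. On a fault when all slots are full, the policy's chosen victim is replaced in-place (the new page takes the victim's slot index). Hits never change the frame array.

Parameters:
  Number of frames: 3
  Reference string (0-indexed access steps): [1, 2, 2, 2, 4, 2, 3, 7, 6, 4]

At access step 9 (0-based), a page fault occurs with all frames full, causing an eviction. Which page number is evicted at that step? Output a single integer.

Step 0: ref 1 -> FAULT, frames=[1,-,-]
Step 1: ref 2 -> FAULT, frames=[1,2,-]
Step 2: ref 2 -> HIT, frames=[1,2,-]
Step 3: ref 2 -> HIT, frames=[1,2,-]
Step 4: ref 4 -> FAULT, frames=[1,2,4]
Step 5: ref 2 -> HIT, frames=[1,2,4]
Step 6: ref 3 -> FAULT, evict 1, frames=[3,2,4]
Step 7: ref 7 -> FAULT, evict 2, frames=[3,7,4]
Step 8: ref 6 -> FAULT, evict 4, frames=[3,7,6]
Step 9: ref 4 -> FAULT, evict 3, frames=[4,7,6]
At step 9: evicted page 3

Answer: 3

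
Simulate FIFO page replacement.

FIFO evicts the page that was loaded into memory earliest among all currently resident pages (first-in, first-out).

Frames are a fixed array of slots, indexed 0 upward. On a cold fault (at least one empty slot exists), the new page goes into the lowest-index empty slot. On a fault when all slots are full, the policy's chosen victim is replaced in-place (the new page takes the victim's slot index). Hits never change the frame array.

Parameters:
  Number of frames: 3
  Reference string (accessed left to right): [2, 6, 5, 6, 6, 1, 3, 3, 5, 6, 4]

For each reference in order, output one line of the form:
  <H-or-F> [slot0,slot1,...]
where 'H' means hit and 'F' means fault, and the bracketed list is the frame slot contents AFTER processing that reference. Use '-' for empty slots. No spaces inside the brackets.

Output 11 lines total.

F [2,-,-]
F [2,6,-]
F [2,6,5]
H [2,6,5]
H [2,6,5]
F [1,6,5]
F [1,3,5]
H [1,3,5]
H [1,3,5]
F [1,3,6]
F [4,3,6]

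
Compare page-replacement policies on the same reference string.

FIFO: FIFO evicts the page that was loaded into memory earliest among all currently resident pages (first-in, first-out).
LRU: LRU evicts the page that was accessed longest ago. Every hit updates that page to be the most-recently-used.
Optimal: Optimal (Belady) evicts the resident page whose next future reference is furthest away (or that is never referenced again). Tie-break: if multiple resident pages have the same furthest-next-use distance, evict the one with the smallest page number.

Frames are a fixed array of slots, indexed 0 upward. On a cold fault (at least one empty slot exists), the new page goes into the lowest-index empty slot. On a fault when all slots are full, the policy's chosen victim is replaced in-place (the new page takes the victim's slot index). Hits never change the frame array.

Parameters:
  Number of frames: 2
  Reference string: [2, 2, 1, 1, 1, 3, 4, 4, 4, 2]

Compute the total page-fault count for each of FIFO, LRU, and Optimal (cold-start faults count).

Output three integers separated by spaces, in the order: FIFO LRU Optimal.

Answer: 5 5 4

Derivation:
--- FIFO ---
  step 0: ref 2 -> FAULT, frames=[2,-] (faults so far: 1)
  step 1: ref 2 -> HIT, frames=[2,-] (faults so far: 1)
  step 2: ref 1 -> FAULT, frames=[2,1] (faults so far: 2)
  step 3: ref 1 -> HIT, frames=[2,1] (faults so far: 2)
  step 4: ref 1 -> HIT, frames=[2,1] (faults so far: 2)
  step 5: ref 3 -> FAULT, evict 2, frames=[3,1] (faults so far: 3)
  step 6: ref 4 -> FAULT, evict 1, frames=[3,4] (faults so far: 4)
  step 7: ref 4 -> HIT, frames=[3,4] (faults so far: 4)
  step 8: ref 4 -> HIT, frames=[3,4] (faults so far: 4)
  step 9: ref 2 -> FAULT, evict 3, frames=[2,4] (faults so far: 5)
  FIFO total faults: 5
--- LRU ---
  step 0: ref 2 -> FAULT, frames=[2,-] (faults so far: 1)
  step 1: ref 2 -> HIT, frames=[2,-] (faults so far: 1)
  step 2: ref 1 -> FAULT, frames=[2,1] (faults so far: 2)
  step 3: ref 1 -> HIT, frames=[2,1] (faults so far: 2)
  step 4: ref 1 -> HIT, frames=[2,1] (faults so far: 2)
  step 5: ref 3 -> FAULT, evict 2, frames=[3,1] (faults so far: 3)
  step 6: ref 4 -> FAULT, evict 1, frames=[3,4] (faults so far: 4)
  step 7: ref 4 -> HIT, frames=[3,4] (faults so far: 4)
  step 8: ref 4 -> HIT, frames=[3,4] (faults so far: 4)
  step 9: ref 2 -> FAULT, evict 3, frames=[2,4] (faults so far: 5)
  LRU total faults: 5
--- Optimal ---
  step 0: ref 2 -> FAULT, frames=[2,-] (faults so far: 1)
  step 1: ref 2 -> HIT, frames=[2,-] (faults so far: 1)
  step 2: ref 1 -> FAULT, frames=[2,1] (faults so far: 2)
  step 3: ref 1 -> HIT, frames=[2,1] (faults so far: 2)
  step 4: ref 1 -> HIT, frames=[2,1] (faults so far: 2)
  step 5: ref 3 -> FAULT, evict 1, frames=[2,3] (faults so far: 3)
  step 6: ref 4 -> FAULT, evict 3, frames=[2,4] (faults so far: 4)
  step 7: ref 4 -> HIT, frames=[2,4] (faults so far: 4)
  step 8: ref 4 -> HIT, frames=[2,4] (faults so far: 4)
  step 9: ref 2 -> HIT, frames=[2,4] (faults so far: 4)
  Optimal total faults: 4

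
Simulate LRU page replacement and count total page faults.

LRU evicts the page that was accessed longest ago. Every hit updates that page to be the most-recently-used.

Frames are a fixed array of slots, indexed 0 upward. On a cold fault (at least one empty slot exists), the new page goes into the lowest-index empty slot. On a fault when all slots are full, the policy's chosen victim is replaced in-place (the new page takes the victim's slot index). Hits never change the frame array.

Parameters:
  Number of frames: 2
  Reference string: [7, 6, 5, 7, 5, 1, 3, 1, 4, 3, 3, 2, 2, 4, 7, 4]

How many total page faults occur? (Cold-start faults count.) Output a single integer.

Step 0: ref 7 → FAULT, frames=[7,-]
Step 1: ref 6 → FAULT, frames=[7,6]
Step 2: ref 5 → FAULT (evict 7), frames=[5,6]
Step 3: ref 7 → FAULT (evict 6), frames=[5,7]
Step 4: ref 5 → HIT, frames=[5,7]
Step 5: ref 1 → FAULT (evict 7), frames=[5,1]
Step 6: ref 3 → FAULT (evict 5), frames=[3,1]
Step 7: ref 1 → HIT, frames=[3,1]
Step 8: ref 4 → FAULT (evict 3), frames=[4,1]
Step 9: ref 3 → FAULT (evict 1), frames=[4,3]
Step 10: ref 3 → HIT, frames=[4,3]
Step 11: ref 2 → FAULT (evict 4), frames=[2,3]
Step 12: ref 2 → HIT, frames=[2,3]
Step 13: ref 4 → FAULT (evict 3), frames=[2,4]
Step 14: ref 7 → FAULT (evict 2), frames=[7,4]
Step 15: ref 4 → HIT, frames=[7,4]
Total faults: 11

Answer: 11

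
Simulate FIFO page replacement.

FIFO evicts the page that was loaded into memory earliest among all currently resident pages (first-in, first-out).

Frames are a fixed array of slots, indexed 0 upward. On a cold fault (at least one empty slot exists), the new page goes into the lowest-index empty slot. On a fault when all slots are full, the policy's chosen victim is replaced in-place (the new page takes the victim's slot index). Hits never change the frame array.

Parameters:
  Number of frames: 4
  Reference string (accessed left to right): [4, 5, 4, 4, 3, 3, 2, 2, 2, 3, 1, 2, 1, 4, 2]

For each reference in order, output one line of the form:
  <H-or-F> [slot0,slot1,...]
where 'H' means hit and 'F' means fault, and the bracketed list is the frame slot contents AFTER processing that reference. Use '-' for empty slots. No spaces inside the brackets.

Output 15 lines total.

F [4,-,-,-]
F [4,5,-,-]
H [4,5,-,-]
H [4,5,-,-]
F [4,5,3,-]
H [4,5,3,-]
F [4,5,3,2]
H [4,5,3,2]
H [4,5,3,2]
H [4,5,3,2]
F [1,5,3,2]
H [1,5,3,2]
H [1,5,3,2]
F [1,4,3,2]
H [1,4,3,2]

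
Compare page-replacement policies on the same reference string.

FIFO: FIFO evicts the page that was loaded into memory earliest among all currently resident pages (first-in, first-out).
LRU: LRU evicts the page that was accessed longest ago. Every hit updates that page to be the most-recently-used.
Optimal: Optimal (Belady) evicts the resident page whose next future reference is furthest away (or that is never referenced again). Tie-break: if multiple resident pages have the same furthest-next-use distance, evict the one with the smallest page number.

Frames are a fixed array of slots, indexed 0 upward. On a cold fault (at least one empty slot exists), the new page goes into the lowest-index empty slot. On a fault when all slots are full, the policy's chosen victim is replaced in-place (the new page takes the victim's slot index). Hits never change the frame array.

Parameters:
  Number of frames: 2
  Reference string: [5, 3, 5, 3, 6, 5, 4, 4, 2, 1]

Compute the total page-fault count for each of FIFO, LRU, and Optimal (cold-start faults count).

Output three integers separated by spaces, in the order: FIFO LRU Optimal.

Answer: 7 7 6

Derivation:
--- FIFO ---
  step 0: ref 5 -> FAULT, frames=[5,-] (faults so far: 1)
  step 1: ref 3 -> FAULT, frames=[5,3] (faults so far: 2)
  step 2: ref 5 -> HIT, frames=[5,3] (faults so far: 2)
  step 3: ref 3 -> HIT, frames=[5,3] (faults so far: 2)
  step 4: ref 6 -> FAULT, evict 5, frames=[6,3] (faults so far: 3)
  step 5: ref 5 -> FAULT, evict 3, frames=[6,5] (faults so far: 4)
  step 6: ref 4 -> FAULT, evict 6, frames=[4,5] (faults so far: 5)
  step 7: ref 4 -> HIT, frames=[4,5] (faults so far: 5)
  step 8: ref 2 -> FAULT, evict 5, frames=[4,2] (faults so far: 6)
  step 9: ref 1 -> FAULT, evict 4, frames=[1,2] (faults so far: 7)
  FIFO total faults: 7
--- LRU ---
  step 0: ref 5 -> FAULT, frames=[5,-] (faults so far: 1)
  step 1: ref 3 -> FAULT, frames=[5,3] (faults so far: 2)
  step 2: ref 5 -> HIT, frames=[5,3] (faults so far: 2)
  step 3: ref 3 -> HIT, frames=[5,3] (faults so far: 2)
  step 4: ref 6 -> FAULT, evict 5, frames=[6,3] (faults so far: 3)
  step 5: ref 5 -> FAULT, evict 3, frames=[6,5] (faults so far: 4)
  step 6: ref 4 -> FAULT, evict 6, frames=[4,5] (faults so far: 5)
  step 7: ref 4 -> HIT, frames=[4,5] (faults so far: 5)
  step 8: ref 2 -> FAULT, evict 5, frames=[4,2] (faults so far: 6)
  step 9: ref 1 -> FAULT, evict 4, frames=[1,2] (faults so far: 7)
  LRU total faults: 7
--- Optimal ---
  step 0: ref 5 -> FAULT, frames=[5,-] (faults so far: 1)
  step 1: ref 3 -> FAULT, frames=[5,3] (faults so far: 2)
  step 2: ref 5 -> HIT, frames=[5,3] (faults so far: 2)
  step 3: ref 3 -> HIT, frames=[5,3] (faults so far: 2)
  step 4: ref 6 -> FAULT, evict 3, frames=[5,6] (faults so far: 3)
  step 5: ref 5 -> HIT, frames=[5,6] (faults so far: 3)
  step 6: ref 4 -> FAULT, evict 5, frames=[4,6] (faults so far: 4)
  step 7: ref 4 -> HIT, frames=[4,6] (faults so far: 4)
  step 8: ref 2 -> FAULT, evict 4, frames=[2,6] (faults so far: 5)
  step 9: ref 1 -> FAULT, evict 2, frames=[1,6] (faults so far: 6)
  Optimal total faults: 6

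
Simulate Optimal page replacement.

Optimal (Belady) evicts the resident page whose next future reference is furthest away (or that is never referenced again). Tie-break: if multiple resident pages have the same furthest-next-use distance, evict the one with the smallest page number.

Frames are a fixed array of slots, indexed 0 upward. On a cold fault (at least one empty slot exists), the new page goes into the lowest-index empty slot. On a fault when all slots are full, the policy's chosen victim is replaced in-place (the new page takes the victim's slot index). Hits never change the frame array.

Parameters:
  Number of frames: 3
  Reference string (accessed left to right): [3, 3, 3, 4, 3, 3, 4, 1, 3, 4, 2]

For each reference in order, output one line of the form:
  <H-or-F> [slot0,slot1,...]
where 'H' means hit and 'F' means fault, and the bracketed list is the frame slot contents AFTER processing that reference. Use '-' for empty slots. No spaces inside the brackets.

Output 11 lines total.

F [3,-,-]
H [3,-,-]
H [3,-,-]
F [3,4,-]
H [3,4,-]
H [3,4,-]
H [3,4,-]
F [3,4,1]
H [3,4,1]
H [3,4,1]
F [3,4,2]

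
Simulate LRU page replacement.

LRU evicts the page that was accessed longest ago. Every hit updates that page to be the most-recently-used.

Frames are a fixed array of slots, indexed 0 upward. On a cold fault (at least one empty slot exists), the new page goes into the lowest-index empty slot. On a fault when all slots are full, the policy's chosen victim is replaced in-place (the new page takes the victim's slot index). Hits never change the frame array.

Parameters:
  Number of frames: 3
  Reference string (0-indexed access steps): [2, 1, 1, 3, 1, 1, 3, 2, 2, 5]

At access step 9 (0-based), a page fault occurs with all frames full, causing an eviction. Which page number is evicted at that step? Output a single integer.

Answer: 1

Derivation:
Step 0: ref 2 -> FAULT, frames=[2,-,-]
Step 1: ref 1 -> FAULT, frames=[2,1,-]
Step 2: ref 1 -> HIT, frames=[2,1,-]
Step 3: ref 3 -> FAULT, frames=[2,1,3]
Step 4: ref 1 -> HIT, frames=[2,1,3]
Step 5: ref 1 -> HIT, frames=[2,1,3]
Step 6: ref 3 -> HIT, frames=[2,1,3]
Step 7: ref 2 -> HIT, frames=[2,1,3]
Step 8: ref 2 -> HIT, frames=[2,1,3]
Step 9: ref 5 -> FAULT, evict 1, frames=[2,5,3]
At step 9: evicted page 1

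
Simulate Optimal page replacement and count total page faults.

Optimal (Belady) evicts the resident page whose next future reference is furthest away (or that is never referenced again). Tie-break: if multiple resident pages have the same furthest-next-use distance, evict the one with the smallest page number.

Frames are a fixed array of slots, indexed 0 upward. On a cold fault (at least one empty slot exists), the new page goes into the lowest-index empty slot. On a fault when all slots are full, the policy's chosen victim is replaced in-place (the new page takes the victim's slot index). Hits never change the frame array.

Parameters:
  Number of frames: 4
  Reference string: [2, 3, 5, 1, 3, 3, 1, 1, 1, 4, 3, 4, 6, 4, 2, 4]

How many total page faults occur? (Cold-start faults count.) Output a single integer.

Step 0: ref 2 → FAULT, frames=[2,-,-,-]
Step 1: ref 3 → FAULT, frames=[2,3,-,-]
Step 2: ref 5 → FAULT, frames=[2,3,5,-]
Step 3: ref 1 → FAULT, frames=[2,3,5,1]
Step 4: ref 3 → HIT, frames=[2,3,5,1]
Step 5: ref 3 → HIT, frames=[2,3,5,1]
Step 6: ref 1 → HIT, frames=[2,3,5,1]
Step 7: ref 1 → HIT, frames=[2,3,5,1]
Step 8: ref 1 → HIT, frames=[2,3,5,1]
Step 9: ref 4 → FAULT (evict 1), frames=[2,3,5,4]
Step 10: ref 3 → HIT, frames=[2,3,5,4]
Step 11: ref 4 → HIT, frames=[2,3,5,4]
Step 12: ref 6 → FAULT (evict 3), frames=[2,6,5,4]
Step 13: ref 4 → HIT, frames=[2,6,5,4]
Step 14: ref 2 → HIT, frames=[2,6,5,4]
Step 15: ref 4 → HIT, frames=[2,6,5,4]
Total faults: 6

Answer: 6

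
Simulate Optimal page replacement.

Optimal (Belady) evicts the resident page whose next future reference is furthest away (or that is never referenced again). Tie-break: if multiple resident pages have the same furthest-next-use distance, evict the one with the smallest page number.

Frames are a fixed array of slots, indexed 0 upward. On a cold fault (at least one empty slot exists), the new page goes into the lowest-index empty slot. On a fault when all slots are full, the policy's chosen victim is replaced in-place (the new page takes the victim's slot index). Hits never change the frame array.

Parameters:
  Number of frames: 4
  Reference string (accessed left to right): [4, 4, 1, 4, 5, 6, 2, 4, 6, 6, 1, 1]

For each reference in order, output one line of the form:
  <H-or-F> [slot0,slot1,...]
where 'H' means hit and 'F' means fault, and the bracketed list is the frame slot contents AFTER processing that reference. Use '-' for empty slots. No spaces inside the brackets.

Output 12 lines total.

F [4,-,-,-]
H [4,-,-,-]
F [4,1,-,-]
H [4,1,-,-]
F [4,1,5,-]
F [4,1,5,6]
F [4,1,2,6]
H [4,1,2,6]
H [4,1,2,6]
H [4,1,2,6]
H [4,1,2,6]
H [4,1,2,6]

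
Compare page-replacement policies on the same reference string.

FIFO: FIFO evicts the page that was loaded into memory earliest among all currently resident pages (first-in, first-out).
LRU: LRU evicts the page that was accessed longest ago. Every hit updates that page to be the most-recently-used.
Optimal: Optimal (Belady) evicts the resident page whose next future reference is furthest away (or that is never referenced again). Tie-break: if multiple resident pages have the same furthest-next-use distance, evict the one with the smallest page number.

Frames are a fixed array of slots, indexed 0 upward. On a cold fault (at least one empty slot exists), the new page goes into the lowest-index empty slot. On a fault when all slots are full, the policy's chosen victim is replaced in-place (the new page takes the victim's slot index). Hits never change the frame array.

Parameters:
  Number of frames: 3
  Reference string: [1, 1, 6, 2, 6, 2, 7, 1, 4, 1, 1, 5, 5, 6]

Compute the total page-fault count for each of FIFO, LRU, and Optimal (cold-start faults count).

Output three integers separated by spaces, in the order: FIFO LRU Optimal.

Answer: 8 8 6

Derivation:
--- FIFO ---
  step 0: ref 1 -> FAULT, frames=[1,-,-] (faults so far: 1)
  step 1: ref 1 -> HIT, frames=[1,-,-] (faults so far: 1)
  step 2: ref 6 -> FAULT, frames=[1,6,-] (faults so far: 2)
  step 3: ref 2 -> FAULT, frames=[1,6,2] (faults so far: 3)
  step 4: ref 6 -> HIT, frames=[1,6,2] (faults so far: 3)
  step 5: ref 2 -> HIT, frames=[1,6,2] (faults so far: 3)
  step 6: ref 7 -> FAULT, evict 1, frames=[7,6,2] (faults so far: 4)
  step 7: ref 1 -> FAULT, evict 6, frames=[7,1,2] (faults so far: 5)
  step 8: ref 4 -> FAULT, evict 2, frames=[7,1,4] (faults so far: 6)
  step 9: ref 1 -> HIT, frames=[7,1,4] (faults so far: 6)
  step 10: ref 1 -> HIT, frames=[7,1,4] (faults so far: 6)
  step 11: ref 5 -> FAULT, evict 7, frames=[5,1,4] (faults so far: 7)
  step 12: ref 5 -> HIT, frames=[5,1,4] (faults so far: 7)
  step 13: ref 6 -> FAULT, evict 1, frames=[5,6,4] (faults so far: 8)
  FIFO total faults: 8
--- LRU ---
  step 0: ref 1 -> FAULT, frames=[1,-,-] (faults so far: 1)
  step 1: ref 1 -> HIT, frames=[1,-,-] (faults so far: 1)
  step 2: ref 6 -> FAULT, frames=[1,6,-] (faults so far: 2)
  step 3: ref 2 -> FAULT, frames=[1,6,2] (faults so far: 3)
  step 4: ref 6 -> HIT, frames=[1,6,2] (faults so far: 3)
  step 5: ref 2 -> HIT, frames=[1,6,2] (faults so far: 3)
  step 6: ref 7 -> FAULT, evict 1, frames=[7,6,2] (faults so far: 4)
  step 7: ref 1 -> FAULT, evict 6, frames=[7,1,2] (faults so far: 5)
  step 8: ref 4 -> FAULT, evict 2, frames=[7,1,4] (faults so far: 6)
  step 9: ref 1 -> HIT, frames=[7,1,4] (faults so far: 6)
  step 10: ref 1 -> HIT, frames=[7,1,4] (faults so far: 6)
  step 11: ref 5 -> FAULT, evict 7, frames=[5,1,4] (faults so far: 7)
  step 12: ref 5 -> HIT, frames=[5,1,4] (faults so far: 7)
  step 13: ref 6 -> FAULT, evict 4, frames=[5,1,6] (faults so far: 8)
  LRU total faults: 8
--- Optimal ---
  step 0: ref 1 -> FAULT, frames=[1,-,-] (faults so far: 1)
  step 1: ref 1 -> HIT, frames=[1,-,-] (faults so far: 1)
  step 2: ref 6 -> FAULT, frames=[1,6,-] (faults so far: 2)
  step 3: ref 2 -> FAULT, frames=[1,6,2] (faults so far: 3)
  step 4: ref 6 -> HIT, frames=[1,6,2] (faults so far: 3)
  step 5: ref 2 -> HIT, frames=[1,6,2] (faults so far: 3)
  step 6: ref 7 -> FAULT, evict 2, frames=[1,6,7] (faults so far: 4)
  step 7: ref 1 -> HIT, frames=[1,6,7] (faults so far: 4)
  step 8: ref 4 -> FAULT, evict 7, frames=[1,6,4] (faults so far: 5)
  step 9: ref 1 -> HIT, frames=[1,6,4] (faults so far: 5)
  step 10: ref 1 -> HIT, frames=[1,6,4] (faults so far: 5)
  step 11: ref 5 -> FAULT, evict 1, frames=[5,6,4] (faults so far: 6)
  step 12: ref 5 -> HIT, frames=[5,6,4] (faults so far: 6)
  step 13: ref 6 -> HIT, frames=[5,6,4] (faults so far: 6)
  Optimal total faults: 6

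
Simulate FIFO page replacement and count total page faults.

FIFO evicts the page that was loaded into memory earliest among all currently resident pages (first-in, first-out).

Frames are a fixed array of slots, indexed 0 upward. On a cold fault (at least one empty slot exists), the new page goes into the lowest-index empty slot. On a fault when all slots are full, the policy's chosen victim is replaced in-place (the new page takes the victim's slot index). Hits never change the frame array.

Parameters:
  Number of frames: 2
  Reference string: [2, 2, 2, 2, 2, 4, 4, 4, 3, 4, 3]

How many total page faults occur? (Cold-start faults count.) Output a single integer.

Step 0: ref 2 → FAULT, frames=[2,-]
Step 1: ref 2 → HIT, frames=[2,-]
Step 2: ref 2 → HIT, frames=[2,-]
Step 3: ref 2 → HIT, frames=[2,-]
Step 4: ref 2 → HIT, frames=[2,-]
Step 5: ref 4 → FAULT, frames=[2,4]
Step 6: ref 4 → HIT, frames=[2,4]
Step 7: ref 4 → HIT, frames=[2,4]
Step 8: ref 3 → FAULT (evict 2), frames=[3,4]
Step 9: ref 4 → HIT, frames=[3,4]
Step 10: ref 3 → HIT, frames=[3,4]
Total faults: 3

Answer: 3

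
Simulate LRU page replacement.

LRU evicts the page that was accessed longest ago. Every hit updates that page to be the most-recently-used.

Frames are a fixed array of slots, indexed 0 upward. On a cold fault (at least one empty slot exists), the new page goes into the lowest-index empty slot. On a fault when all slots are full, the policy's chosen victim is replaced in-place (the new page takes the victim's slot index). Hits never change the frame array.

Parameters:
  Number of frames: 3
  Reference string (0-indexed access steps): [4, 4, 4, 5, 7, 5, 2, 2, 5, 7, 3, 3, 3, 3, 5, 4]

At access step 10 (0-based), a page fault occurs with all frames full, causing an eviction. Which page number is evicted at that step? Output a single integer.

Step 0: ref 4 -> FAULT, frames=[4,-,-]
Step 1: ref 4 -> HIT, frames=[4,-,-]
Step 2: ref 4 -> HIT, frames=[4,-,-]
Step 3: ref 5 -> FAULT, frames=[4,5,-]
Step 4: ref 7 -> FAULT, frames=[4,5,7]
Step 5: ref 5 -> HIT, frames=[4,5,7]
Step 6: ref 2 -> FAULT, evict 4, frames=[2,5,7]
Step 7: ref 2 -> HIT, frames=[2,5,7]
Step 8: ref 5 -> HIT, frames=[2,5,7]
Step 9: ref 7 -> HIT, frames=[2,5,7]
Step 10: ref 3 -> FAULT, evict 2, frames=[3,5,7]
At step 10: evicted page 2

Answer: 2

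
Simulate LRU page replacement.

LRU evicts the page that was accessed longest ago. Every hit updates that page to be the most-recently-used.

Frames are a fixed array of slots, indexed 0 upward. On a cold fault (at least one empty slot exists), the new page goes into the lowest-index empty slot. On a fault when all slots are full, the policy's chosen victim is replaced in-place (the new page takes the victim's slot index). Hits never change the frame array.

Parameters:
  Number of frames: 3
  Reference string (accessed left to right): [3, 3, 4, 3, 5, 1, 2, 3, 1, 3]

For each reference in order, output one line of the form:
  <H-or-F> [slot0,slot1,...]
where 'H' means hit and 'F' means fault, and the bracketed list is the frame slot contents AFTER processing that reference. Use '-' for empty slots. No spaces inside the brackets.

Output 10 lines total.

F [3,-,-]
H [3,-,-]
F [3,4,-]
H [3,4,-]
F [3,4,5]
F [3,1,5]
F [2,1,5]
F [2,1,3]
H [2,1,3]
H [2,1,3]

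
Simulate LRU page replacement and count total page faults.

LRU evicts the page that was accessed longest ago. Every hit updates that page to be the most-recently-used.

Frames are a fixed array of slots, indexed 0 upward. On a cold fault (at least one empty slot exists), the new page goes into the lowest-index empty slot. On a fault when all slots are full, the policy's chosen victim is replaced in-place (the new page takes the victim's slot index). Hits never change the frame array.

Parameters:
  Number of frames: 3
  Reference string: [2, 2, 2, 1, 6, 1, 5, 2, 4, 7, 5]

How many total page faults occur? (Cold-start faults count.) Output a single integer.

Answer: 8

Derivation:
Step 0: ref 2 → FAULT, frames=[2,-,-]
Step 1: ref 2 → HIT, frames=[2,-,-]
Step 2: ref 2 → HIT, frames=[2,-,-]
Step 3: ref 1 → FAULT, frames=[2,1,-]
Step 4: ref 6 → FAULT, frames=[2,1,6]
Step 5: ref 1 → HIT, frames=[2,1,6]
Step 6: ref 5 → FAULT (evict 2), frames=[5,1,6]
Step 7: ref 2 → FAULT (evict 6), frames=[5,1,2]
Step 8: ref 4 → FAULT (evict 1), frames=[5,4,2]
Step 9: ref 7 → FAULT (evict 5), frames=[7,4,2]
Step 10: ref 5 → FAULT (evict 2), frames=[7,4,5]
Total faults: 8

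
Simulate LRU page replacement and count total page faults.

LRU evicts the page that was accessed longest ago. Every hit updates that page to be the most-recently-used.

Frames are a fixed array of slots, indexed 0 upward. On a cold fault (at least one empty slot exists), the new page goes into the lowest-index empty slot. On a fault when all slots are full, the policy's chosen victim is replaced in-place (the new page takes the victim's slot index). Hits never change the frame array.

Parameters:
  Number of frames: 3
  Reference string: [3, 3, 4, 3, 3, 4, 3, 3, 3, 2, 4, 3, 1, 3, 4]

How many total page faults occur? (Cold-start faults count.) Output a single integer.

Step 0: ref 3 → FAULT, frames=[3,-,-]
Step 1: ref 3 → HIT, frames=[3,-,-]
Step 2: ref 4 → FAULT, frames=[3,4,-]
Step 3: ref 3 → HIT, frames=[3,4,-]
Step 4: ref 3 → HIT, frames=[3,4,-]
Step 5: ref 4 → HIT, frames=[3,4,-]
Step 6: ref 3 → HIT, frames=[3,4,-]
Step 7: ref 3 → HIT, frames=[3,4,-]
Step 8: ref 3 → HIT, frames=[3,4,-]
Step 9: ref 2 → FAULT, frames=[3,4,2]
Step 10: ref 4 → HIT, frames=[3,4,2]
Step 11: ref 3 → HIT, frames=[3,4,2]
Step 12: ref 1 → FAULT (evict 2), frames=[3,4,1]
Step 13: ref 3 → HIT, frames=[3,4,1]
Step 14: ref 4 → HIT, frames=[3,4,1]
Total faults: 4

Answer: 4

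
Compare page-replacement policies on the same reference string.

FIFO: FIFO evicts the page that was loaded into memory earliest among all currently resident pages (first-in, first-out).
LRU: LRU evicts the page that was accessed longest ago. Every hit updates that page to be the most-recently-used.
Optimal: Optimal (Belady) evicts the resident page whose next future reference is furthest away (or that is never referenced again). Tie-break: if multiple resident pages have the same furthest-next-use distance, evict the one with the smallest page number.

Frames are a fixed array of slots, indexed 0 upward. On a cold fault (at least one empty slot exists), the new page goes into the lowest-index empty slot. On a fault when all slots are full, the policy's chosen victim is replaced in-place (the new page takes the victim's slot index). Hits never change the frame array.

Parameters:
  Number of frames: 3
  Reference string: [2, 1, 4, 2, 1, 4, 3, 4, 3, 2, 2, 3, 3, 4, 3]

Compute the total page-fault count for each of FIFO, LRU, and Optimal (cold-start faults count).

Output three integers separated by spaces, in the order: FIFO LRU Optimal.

Answer: 5 5 4

Derivation:
--- FIFO ---
  step 0: ref 2 -> FAULT, frames=[2,-,-] (faults so far: 1)
  step 1: ref 1 -> FAULT, frames=[2,1,-] (faults so far: 2)
  step 2: ref 4 -> FAULT, frames=[2,1,4] (faults so far: 3)
  step 3: ref 2 -> HIT, frames=[2,1,4] (faults so far: 3)
  step 4: ref 1 -> HIT, frames=[2,1,4] (faults so far: 3)
  step 5: ref 4 -> HIT, frames=[2,1,4] (faults so far: 3)
  step 6: ref 3 -> FAULT, evict 2, frames=[3,1,4] (faults so far: 4)
  step 7: ref 4 -> HIT, frames=[3,1,4] (faults so far: 4)
  step 8: ref 3 -> HIT, frames=[3,1,4] (faults so far: 4)
  step 9: ref 2 -> FAULT, evict 1, frames=[3,2,4] (faults so far: 5)
  step 10: ref 2 -> HIT, frames=[3,2,4] (faults so far: 5)
  step 11: ref 3 -> HIT, frames=[3,2,4] (faults so far: 5)
  step 12: ref 3 -> HIT, frames=[3,2,4] (faults so far: 5)
  step 13: ref 4 -> HIT, frames=[3,2,4] (faults so far: 5)
  step 14: ref 3 -> HIT, frames=[3,2,4] (faults so far: 5)
  FIFO total faults: 5
--- LRU ---
  step 0: ref 2 -> FAULT, frames=[2,-,-] (faults so far: 1)
  step 1: ref 1 -> FAULT, frames=[2,1,-] (faults so far: 2)
  step 2: ref 4 -> FAULT, frames=[2,1,4] (faults so far: 3)
  step 3: ref 2 -> HIT, frames=[2,1,4] (faults so far: 3)
  step 4: ref 1 -> HIT, frames=[2,1,4] (faults so far: 3)
  step 5: ref 4 -> HIT, frames=[2,1,4] (faults so far: 3)
  step 6: ref 3 -> FAULT, evict 2, frames=[3,1,4] (faults so far: 4)
  step 7: ref 4 -> HIT, frames=[3,1,4] (faults so far: 4)
  step 8: ref 3 -> HIT, frames=[3,1,4] (faults so far: 4)
  step 9: ref 2 -> FAULT, evict 1, frames=[3,2,4] (faults so far: 5)
  step 10: ref 2 -> HIT, frames=[3,2,4] (faults so far: 5)
  step 11: ref 3 -> HIT, frames=[3,2,4] (faults so far: 5)
  step 12: ref 3 -> HIT, frames=[3,2,4] (faults so far: 5)
  step 13: ref 4 -> HIT, frames=[3,2,4] (faults so far: 5)
  step 14: ref 3 -> HIT, frames=[3,2,4] (faults so far: 5)
  LRU total faults: 5
--- Optimal ---
  step 0: ref 2 -> FAULT, frames=[2,-,-] (faults so far: 1)
  step 1: ref 1 -> FAULT, frames=[2,1,-] (faults so far: 2)
  step 2: ref 4 -> FAULT, frames=[2,1,4] (faults so far: 3)
  step 3: ref 2 -> HIT, frames=[2,1,4] (faults so far: 3)
  step 4: ref 1 -> HIT, frames=[2,1,4] (faults so far: 3)
  step 5: ref 4 -> HIT, frames=[2,1,4] (faults so far: 3)
  step 6: ref 3 -> FAULT, evict 1, frames=[2,3,4] (faults so far: 4)
  step 7: ref 4 -> HIT, frames=[2,3,4] (faults so far: 4)
  step 8: ref 3 -> HIT, frames=[2,3,4] (faults so far: 4)
  step 9: ref 2 -> HIT, frames=[2,3,4] (faults so far: 4)
  step 10: ref 2 -> HIT, frames=[2,3,4] (faults so far: 4)
  step 11: ref 3 -> HIT, frames=[2,3,4] (faults so far: 4)
  step 12: ref 3 -> HIT, frames=[2,3,4] (faults so far: 4)
  step 13: ref 4 -> HIT, frames=[2,3,4] (faults so far: 4)
  step 14: ref 3 -> HIT, frames=[2,3,4] (faults so far: 4)
  Optimal total faults: 4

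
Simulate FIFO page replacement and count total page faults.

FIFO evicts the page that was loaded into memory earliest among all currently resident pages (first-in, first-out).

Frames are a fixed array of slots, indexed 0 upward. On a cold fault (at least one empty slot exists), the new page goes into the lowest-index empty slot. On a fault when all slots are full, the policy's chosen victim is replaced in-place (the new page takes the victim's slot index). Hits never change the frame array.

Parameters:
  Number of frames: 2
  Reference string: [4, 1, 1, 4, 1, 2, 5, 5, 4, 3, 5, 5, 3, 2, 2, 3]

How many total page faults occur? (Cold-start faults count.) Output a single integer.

Answer: 9

Derivation:
Step 0: ref 4 → FAULT, frames=[4,-]
Step 1: ref 1 → FAULT, frames=[4,1]
Step 2: ref 1 → HIT, frames=[4,1]
Step 3: ref 4 → HIT, frames=[4,1]
Step 4: ref 1 → HIT, frames=[4,1]
Step 5: ref 2 → FAULT (evict 4), frames=[2,1]
Step 6: ref 5 → FAULT (evict 1), frames=[2,5]
Step 7: ref 5 → HIT, frames=[2,5]
Step 8: ref 4 → FAULT (evict 2), frames=[4,5]
Step 9: ref 3 → FAULT (evict 5), frames=[4,3]
Step 10: ref 5 → FAULT (evict 4), frames=[5,3]
Step 11: ref 5 → HIT, frames=[5,3]
Step 12: ref 3 → HIT, frames=[5,3]
Step 13: ref 2 → FAULT (evict 3), frames=[5,2]
Step 14: ref 2 → HIT, frames=[5,2]
Step 15: ref 3 → FAULT (evict 5), frames=[3,2]
Total faults: 9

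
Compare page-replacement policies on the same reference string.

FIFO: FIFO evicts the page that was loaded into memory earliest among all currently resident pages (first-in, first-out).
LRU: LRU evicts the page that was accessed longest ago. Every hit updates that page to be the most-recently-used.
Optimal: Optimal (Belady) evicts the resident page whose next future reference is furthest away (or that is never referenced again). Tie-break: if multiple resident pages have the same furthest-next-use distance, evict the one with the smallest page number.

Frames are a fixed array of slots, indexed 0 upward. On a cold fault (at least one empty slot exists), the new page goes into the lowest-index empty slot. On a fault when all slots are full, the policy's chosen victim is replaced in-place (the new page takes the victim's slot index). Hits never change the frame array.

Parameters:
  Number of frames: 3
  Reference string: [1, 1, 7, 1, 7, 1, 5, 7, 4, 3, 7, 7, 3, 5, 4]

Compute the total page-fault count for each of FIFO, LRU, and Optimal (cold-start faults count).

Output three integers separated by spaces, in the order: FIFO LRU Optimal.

Answer: 8 7 6

Derivation:
--- FIFO ---
  step 0: ref 1 -> FAULT, frames=[1,-,-] (faults so far: 1)
  step 1: ref 1 -> HIT, frames=[1,-,-] (faults so far: 1)
  step 2: ref 7 -> FAULT, frames=[1,7,-] (faults so far: 2)
  step 3: ref 1 -> HIT, frames=[1,7,-] (faults so far: 2)
  step 4: ref 7 -> HIT, frames=[1,7,-] (faults so far: 2)
  step 5: ref 1 -> HIT, frames=[1,7,-] (faults so far: 2)
  step 6: ref 5 -> FAULT, frames=[1,7,5] (faults so far: 3)
  step 7: ref 7 -> HIT, frames=[1,7,5] (faults so far: 3)
  step 8: ref 4 -> FAULT, evict 1, frames=[4,7,5] (faults so far: 4)
  step 9: ref 3 -> FAULT, evict 7, frames=[4,3,5] (faults so far: 5)
  step 10: ref 7 -> FAULT, evict 5, frames=[4,3,7] (faults so far: 6)
  step 11: ref 7 -> HIT, frames=[4,3,7] (faults so far: 6)
  step 12: ref 3 -> HIT, frames=[4,3,7] (faults so far: 6)
  step 13: ref 5 -> FAULT, evict 4, frames=[5,3,7] (faults so far: 7)
  step 14: ref 4 -> FAULT, evict 3, frames=[5,4,7] (faults so far: 8)
  FIFO total faults: 8
--- LRU ---
  step 0: ref 1 -> FAULT, frames=[1,-,-] (faults so far: 1)
  step 1: ref 1 -> HIT, frames=[1,-,-] (faults so far: 1)
  step 2: ref 7 -> FAULT, frames=[1,7,-] (faults so far: 2)
  step 3: ref 1 -> HIT, frames=[1,7,-] (faults so far: 2)
  step 4: ref 7 -> HIT, frames=[1,7,-] (faults so far: 2)
  step 5: ref 1 -> HIT, frames=[1,7,-] (faults so far: 2)
  step 6: ref 5 -> FAULT, frames=[1,7,5] (faults so far: 3)
  step 7: ref 7 -> HIT, frames=[1,7,5] (faults so far: 3)
  step 8: ref 4 -> FAULT, evict 1, frames=[4,7,5] (faults so far: 4)
  step 9: ref 3 -> FAULT, evict 5, frames=[4,7,3] (faults so far: 5)
  step 10: ref 7 -> HIT, frames=[4,7,3] (faults so far: 5)
  step 11: ref 7 -> HIT, frames=[4,7,3] (faults so far: 5)
  step 12: ref 3 -> HIT, frames=[4,7,3] (faults so far: 5)
  step 13: ref 5 -> FAULT, evict 4, frames=[5,7,3] (faults so far: 6)
  step 14: ref 4 -> FAULT, evict 7, frames=[5,4,3] (faults so far: 7)
  LRU total faults: 7
--- Optimal ---
  step 0: ref 1 -> FAULT, frames=[1,-,-] (faults so far: 1)
  step 1: ref 1 -> HIT, frames=[1,-,-] (faults so far: 1)
  step 2: ref 7 -> FAULT, frames=[1,7,-] (faults so far: 2)
  step 3: ref 1 -> HIT, frames=[1,7,-] (faults so far: 2)
  step 4: ref 7 -> HIT, frames=[1,7,-] (faults so far: 2)
  step 5: ref 1 -> HIT, frames=[1,7,-] (faults so far: 2)
  step 6: ref 5 -> FAULT, frames=[1,7,5] (faults so far: 3)
  step 7: ref 7 -> HIT, frames=[1,7,5] (faults so far: 3)
  step 8: ref 4 -> FAULT, evict 1, frames=[4,7,5] (faults so far: 4)
  step 9: ref 3 -> FAULT, evict 4, frames=[3,7,5] (faults so far: 5)
  step 10: ref 7 -> HIT, frames=[3,7,5] (faults so far: 5)
  step 11: ref 7 -> HIT, frames=[3,7,5] (faults so far: 5)
  step 12: ref 3 -> HIT, frames=[3,7,5] (faults so far: 5)
  step 13: ref 5 -> HIT, frames=[3,7,5] (faults so far: 5)
  step 14: ref 4 -> FAULT, evict 3, frames=[4,7,5] (faults so far: 6)
  Optimal total faults: 6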